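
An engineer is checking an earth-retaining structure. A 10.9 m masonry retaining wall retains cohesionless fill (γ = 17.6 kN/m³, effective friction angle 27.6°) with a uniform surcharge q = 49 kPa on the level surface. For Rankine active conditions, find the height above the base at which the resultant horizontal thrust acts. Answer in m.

4.25 m

K_a = 0.3668.
Triangular part P₁ = ½K_aγH² = 383.5 at H/3 = 3.633 m; rectangular part P₂ = K_a q H = 195.9 at H/2 = 5.450 m.
ȳ = (P₁·3.633 + P₂·5.450)/(P₁+P₂) = 4.248 m.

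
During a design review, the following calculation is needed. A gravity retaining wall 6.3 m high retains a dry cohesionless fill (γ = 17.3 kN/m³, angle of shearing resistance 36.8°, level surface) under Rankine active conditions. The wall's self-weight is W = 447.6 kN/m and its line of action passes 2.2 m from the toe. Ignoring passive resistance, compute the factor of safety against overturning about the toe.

K_a = tan²(45° − 36.8°/2) = 0.2508.
P_a = ½K_aγH² = 0.5×0.2508×17.3×6.3² = 86.09 kN/m, acting at H/3 = 2.100 m above the base.
Overturning moment M_o = P_a × H/3 = 86.09 × 2.100 = 180.8.
Resisting moment M_r = W × 2.2 = 447.6 × 2.2 = 984.7.
FS_overturning = M_r/M_o = 984.7/180.8 = 5.447.

5.45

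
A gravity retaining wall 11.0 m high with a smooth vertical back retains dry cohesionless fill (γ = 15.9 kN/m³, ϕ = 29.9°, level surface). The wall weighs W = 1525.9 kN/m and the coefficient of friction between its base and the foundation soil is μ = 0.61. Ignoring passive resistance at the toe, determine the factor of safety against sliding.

2.89

K_a = tan²(45° − 29.9°/2) = 0.3347.
P_a = ½K_aγH² = 0.5×0.3347×15.9×11.0² = 321.9 kN/m, acting at H/3 = 3.667 m above the base.
FS_sliding = μW / P_a = 0.61×1525.9 / 321.9 = 2.891.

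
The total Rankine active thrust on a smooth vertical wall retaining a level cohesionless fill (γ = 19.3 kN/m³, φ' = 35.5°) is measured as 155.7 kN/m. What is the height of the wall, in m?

7.80 m

K_a = 0.2653. P_a = ½ K_a γ H² ⇒ H = √(2P_a/(K_a γ)).
H = √(2×155.7/(0.2653×19.3)) = 7.799 m.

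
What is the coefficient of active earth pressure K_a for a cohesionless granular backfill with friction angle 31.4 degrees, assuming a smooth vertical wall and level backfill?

K_a = (1 − sin φ)/(1 + sin φ) = (1 − sin 31.4°)/(1 + sin 31.4°) = 0.3149.

0.315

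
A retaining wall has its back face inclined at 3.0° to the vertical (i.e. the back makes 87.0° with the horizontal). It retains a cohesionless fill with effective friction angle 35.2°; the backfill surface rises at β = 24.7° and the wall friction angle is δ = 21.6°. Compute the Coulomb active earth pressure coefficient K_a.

K_a = sin²(α+φ) / [sin²α · sin(α−δ) · (1 + √{sin(φ+δ)sin(φ−β) / (sin(α−δ)sin(α+β))})²].
With α = 87.0°, φ = 35.2°, δ = 21.6°, β = 24.7°: K_a = 0.3890.

0.389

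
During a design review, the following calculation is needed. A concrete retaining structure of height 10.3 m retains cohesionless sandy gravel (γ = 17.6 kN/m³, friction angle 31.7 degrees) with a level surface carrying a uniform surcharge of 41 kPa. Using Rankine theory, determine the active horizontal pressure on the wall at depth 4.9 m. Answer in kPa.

K_a = (1 − sin φ)/(1 + sin φ) = 0.3111.
σ_v = γz + q = 17.6 × 4.9 + 41 = 127.2 kPa.
σ_h = K_a σ_v = 0.3111 × 127.2 = 39.58 kPa.

39.6 kPa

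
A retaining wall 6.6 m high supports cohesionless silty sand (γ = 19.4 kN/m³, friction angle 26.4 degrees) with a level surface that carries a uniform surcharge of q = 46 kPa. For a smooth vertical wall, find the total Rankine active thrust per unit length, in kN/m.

K_a = tan²(45° − φ/2) = 0.3844.
Soil triangle: ½ K_a γ H² = 0.5×0.3844×19.4×6.6² = 162.4 kN/m.
Surcharge rectangle: K_a q H = 0.3844×46×6.6 = 116.7 kN/m.
Total = 162.4 + 116.7 = 279.1 kN/m.

279 kN/m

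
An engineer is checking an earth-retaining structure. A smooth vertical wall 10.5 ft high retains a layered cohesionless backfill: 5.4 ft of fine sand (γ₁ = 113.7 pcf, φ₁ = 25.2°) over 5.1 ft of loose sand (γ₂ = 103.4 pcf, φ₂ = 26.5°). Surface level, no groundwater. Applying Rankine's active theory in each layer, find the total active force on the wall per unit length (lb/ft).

K_a1 = tan²(45°−25.2°/2) = 0.4027; K_a2 = tan²(45°−26.5°/2) = 0.3829.
Layer 1: σ at base = K_a1 γ₁ h₁ = 247.3 psf; P₁ = ½×247.3×5.4 = 667.6.
Layer 2: σ_v at top = γ₁h₁ = 614.0; σ_h top = K_a2×614.0 = 235.1; σ_h base = K_a2×(614.0+103.4×5.1) = 437.1.
P₂ = ½(235.1+437.1)×5.1 = 1714. Total P_a = 667.6+1714 = 2382 lb/ft.

2380 lb/ft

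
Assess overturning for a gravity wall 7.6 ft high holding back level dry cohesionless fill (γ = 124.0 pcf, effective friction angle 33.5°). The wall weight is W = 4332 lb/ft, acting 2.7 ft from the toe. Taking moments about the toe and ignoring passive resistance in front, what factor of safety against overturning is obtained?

K_a = tan²(45° − 33.5°/2) = 0.2887.
P_a = ½K_aγH² = 0.5×0.2887×124.0×7.6² = 1034 lb/ft, acting at H/3 = 2.533 ft above the base.
Overturning moment M_o = P_a × H/3 = 1034 × 2.533 = 2619.
Resisting moment M_r = W × 2.7 = 4332 × 2.7 = 11700.
FS_overturning = M_r/M_o = 11700/2619 = 4.466.

4.47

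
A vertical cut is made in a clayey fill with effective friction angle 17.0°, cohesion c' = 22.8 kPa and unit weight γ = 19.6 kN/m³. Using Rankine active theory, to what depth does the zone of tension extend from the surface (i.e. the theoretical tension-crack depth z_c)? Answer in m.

3.14 m

K_a = tan²(45° − 17.0°/2) = 0.5475; √K_a = 0.7400.
The active pressure is zero where K_a γ z = 2c√K_a, so z_c = 2c/(γ√K_a) = 2×22.8/(19.6×0.7400) = 3.144 m.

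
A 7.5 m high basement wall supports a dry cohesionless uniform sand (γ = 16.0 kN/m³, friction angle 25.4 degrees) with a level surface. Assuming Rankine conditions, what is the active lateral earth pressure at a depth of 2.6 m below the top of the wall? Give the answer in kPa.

16.6 kPa

K_a = (1 − sin φ)/(1 + sin φ) = 0.3996.
σ_h = K_a γ z = 0.3996 × 16.0 × 2.6 = 16.63 kPa.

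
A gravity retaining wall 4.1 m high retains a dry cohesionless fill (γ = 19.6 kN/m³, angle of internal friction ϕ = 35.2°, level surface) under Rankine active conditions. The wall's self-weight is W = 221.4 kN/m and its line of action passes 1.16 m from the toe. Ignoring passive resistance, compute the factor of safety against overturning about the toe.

4.25

K_a = tan²(45° − 35.2°/2) = 0.2687.
P_a = ½K_aγH² = 0.5×0.2687×19.6×4.1² = 44.26 kN/m, acting at H/3 = 1.367 m above the base.
Overturning moment M_o = P_a × H/3 = 44.26 × 1.367 = 60.49.
Resisting moment M_r = W × 1.16 = 221.4 × 1.16 = 256.8.
FS_overturning = M_r/M_o = 256.8/60.49 = 4.246.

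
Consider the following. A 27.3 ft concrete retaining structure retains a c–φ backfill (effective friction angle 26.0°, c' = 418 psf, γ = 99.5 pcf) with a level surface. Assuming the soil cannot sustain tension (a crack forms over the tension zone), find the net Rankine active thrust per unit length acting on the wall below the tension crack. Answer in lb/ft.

K_a = 0.3905; √K_a = 0.6249.
Tension-crack depth z_c = 2c/(γ√K_a) = 2×418/(99.5×0.6249) = 13.45 ft.
σ_a at base = K_a γ H − 2c√K_a = 0.3905×99.5×27.3 − 2×418×0.6249 = 538.2 psf.
P_a = ½ × 538.2 × (H − z_c) = 0.5×538.2×13.85 = 3728 lb/ft.

3730 lb/ft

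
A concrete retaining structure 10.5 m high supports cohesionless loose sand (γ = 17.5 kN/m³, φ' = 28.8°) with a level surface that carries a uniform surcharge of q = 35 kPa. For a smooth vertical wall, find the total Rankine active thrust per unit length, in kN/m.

466 kN/m

K_a = tan²(45° − φ/2) = 0.3498.
Soil triangle: ½ K_a γ H² = 0.5×0.3498×17.5×10.5² = 337.4 kN/m.
Surcharge rectangle: K_a q H = 0.3498×35×10.5 = 128.5 kN/m.
Total = 337.4 + 128.5 = 465.9 kN/m.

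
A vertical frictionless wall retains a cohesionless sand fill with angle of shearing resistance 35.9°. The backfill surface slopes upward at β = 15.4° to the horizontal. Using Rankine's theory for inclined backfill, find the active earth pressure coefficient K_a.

K_a = cos β · (cos β − √(cos²β − cos²φ)) / (cos β + √(cos²β − cos²φ)).
cos β = 0.9641, cos φ = 0.8100, √(cos²β − cos²φ) = 0.5228.
K_a = 0.9641 × (0.9641 − 0.5228)/(0.9641 + 0.5228) = 0.2861.

0.286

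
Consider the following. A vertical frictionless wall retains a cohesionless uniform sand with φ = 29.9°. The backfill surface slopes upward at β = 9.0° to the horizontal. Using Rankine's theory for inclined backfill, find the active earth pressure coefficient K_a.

K_a = cos β · (cos β − √(cos²β − cos²φ)) / (cos β + √(cos²β − cos²φ)).
cos β = 0.9877, cos φ = 0.8669, √(cos²β − cos²φ) = 0.4733.
K_a = 0.9877 × (0.9877 − 0.4733)/(0.9877 + 0.4733) = 0.3477.

0.348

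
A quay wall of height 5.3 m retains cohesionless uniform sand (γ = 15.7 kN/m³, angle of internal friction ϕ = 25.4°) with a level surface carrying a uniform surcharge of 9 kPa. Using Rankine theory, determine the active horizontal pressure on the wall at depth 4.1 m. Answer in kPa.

K_a = (1 − sin φ)/(1 + sin φ) = 0.3996.
σ_v = γz + q = 15.7 × 4.1 + 9 = 73.37 kPa.
σ_h = K_a σ_v = 0.3996 × 73.37 = 29.32 kPa.

29.3 kPa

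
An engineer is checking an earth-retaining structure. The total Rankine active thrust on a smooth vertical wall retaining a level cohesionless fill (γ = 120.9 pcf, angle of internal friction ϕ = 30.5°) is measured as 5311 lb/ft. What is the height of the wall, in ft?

K_a = 0.3267. P_a = ½ K_a γ H² ⇒ H = √(2P_a/(K_a γ)).
H = √(2×5311/(0.3267×120.9)) = 16.40 ft.

16.4 ft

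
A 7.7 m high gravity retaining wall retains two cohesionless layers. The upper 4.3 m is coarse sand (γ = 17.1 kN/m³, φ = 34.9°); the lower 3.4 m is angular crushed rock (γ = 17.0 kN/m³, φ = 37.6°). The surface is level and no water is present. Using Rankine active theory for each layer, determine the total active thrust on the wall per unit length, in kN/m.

127 kN/m

K_a1 = tan²(45°−34.9°/2) = 0.2721; K_a2 = tan²(45°−37.6°/2) = 0.2421.
Layer 1: σ at base = K_a1 γ₁ h₁ = 20.01 kPa; P₁ = ½×20.01×4.3 = 43.02.
Layer 2: σ_v at top = γ₁h₁ = 73.53; σ_h top = K_a2×73.53 = 17.80; σ_h base = K_a2×(73.53+17.0×3.4) = 31.80.
P₂ = ½(17.80+31.80)×3.4 = 84.32. Total P_a = 43.02+84.32 = 127.3 kN/m.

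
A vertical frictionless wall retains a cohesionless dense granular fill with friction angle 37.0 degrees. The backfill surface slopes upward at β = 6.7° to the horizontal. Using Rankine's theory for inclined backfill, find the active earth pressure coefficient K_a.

0.253

K_a = cos β · (cos β − √(cos²β − cos²φ)) / (cos β + √(cos²β − cos²φ)).
cos β = 0.9932, cos φ = 0.7986, √(cos²β − cos²φ) = 0.5904.
K_a = 0.9932 × (0.9932 − 0.5904)/(0.9932 + 0.5904) = 0.2526.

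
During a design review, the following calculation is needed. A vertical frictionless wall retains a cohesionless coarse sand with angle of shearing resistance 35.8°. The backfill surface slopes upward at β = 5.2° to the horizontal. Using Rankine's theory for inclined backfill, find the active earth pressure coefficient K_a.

K_a = cos β · (cos β − √(cos²β − cos²φ)) / (cos β + √(cos²β − cos²φ)).
cos β = 0.9959, cos φ = 0.8111, √(cos²β − cos²φ) = 0.5779.
K_a = 0.9959 × (0.9959 − 0.5779)/(0.9959 + 0.5779) = 0.2645.

0.265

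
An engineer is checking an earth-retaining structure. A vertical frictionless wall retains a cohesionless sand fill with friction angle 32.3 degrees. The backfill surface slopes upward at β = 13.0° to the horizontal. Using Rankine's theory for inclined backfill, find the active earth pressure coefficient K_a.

K_a = cos β · (cos β − √(cos²β − cos²φ)) / (cos β + √(cos²β − cos²φ)).
cos β = 0.9744, cos φ = 0.8453, √(cos²β − cos²φ) = 0.4847.
K_a = 0.9744 × (0.9744 − 0.4847)/(0.9744 + 0.4847) = 0.3270.

0.327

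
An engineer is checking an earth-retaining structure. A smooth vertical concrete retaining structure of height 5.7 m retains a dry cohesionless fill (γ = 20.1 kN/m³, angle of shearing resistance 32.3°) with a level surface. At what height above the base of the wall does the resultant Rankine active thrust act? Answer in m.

1.90 m

K_a = 0.3035.
The pressure distribution is triangular, so the resultant acts at H/3 above the base = 5.7/3 = 1.900 m.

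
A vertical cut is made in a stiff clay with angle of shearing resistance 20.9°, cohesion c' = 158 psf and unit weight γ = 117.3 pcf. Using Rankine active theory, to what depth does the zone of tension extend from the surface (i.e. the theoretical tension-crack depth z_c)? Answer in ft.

3.91 ft

K_a = tan²(45° − 20.9°/2) = 0.4741; √K_a = 0.6886.
The active pressure is zero where K_a γ z = 2c√K_a, so z_c = 2c/(γ√K_a) = 2×158/(117.3×0.6886) = 3.912 ft.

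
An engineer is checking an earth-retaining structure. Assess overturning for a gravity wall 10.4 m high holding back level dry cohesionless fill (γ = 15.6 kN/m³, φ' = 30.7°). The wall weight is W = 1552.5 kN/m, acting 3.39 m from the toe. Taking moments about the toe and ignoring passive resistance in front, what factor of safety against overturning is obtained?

K_a = tan²(45° − 30.7°/2) = 0.3240.
P_a = ½K_aγH² = 0.5×0.3240×15.6×10.4² = 273.4 kN/m, acting at H/3 = 3.467 m above the base.
Overturning moment M_o = P_a × H/3 = 273.4 × 3.467 = 947.7.
Resisting moment M_r = W × 3.39 = 1552.5 × 3.39 = 5263.
FS_overturning = M_r/M_o = 5263/947.7 = 5.554.

5.55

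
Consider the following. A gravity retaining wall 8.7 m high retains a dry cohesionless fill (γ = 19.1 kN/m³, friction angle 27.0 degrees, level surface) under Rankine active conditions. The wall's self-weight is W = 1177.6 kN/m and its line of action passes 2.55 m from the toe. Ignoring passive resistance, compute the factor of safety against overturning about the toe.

K_a = tan²(45° − 27.0°/2) = 0.3755.
P_a = ½K_aγH² = 0.5×0.3755×19.1×8.7² = 271.4 kN/m, acting at H/3 = 2.900 m above the base.
Overturning moment M_o = P_a × H/3 = 271.4 × 2.900 = 787.2.
Resisting moment M_r = W × 2.55 = 1177.6 × 2.55 = 3003.
FS_overturning = M_r/M_o = 3003/787.2 = 3.815.

3.81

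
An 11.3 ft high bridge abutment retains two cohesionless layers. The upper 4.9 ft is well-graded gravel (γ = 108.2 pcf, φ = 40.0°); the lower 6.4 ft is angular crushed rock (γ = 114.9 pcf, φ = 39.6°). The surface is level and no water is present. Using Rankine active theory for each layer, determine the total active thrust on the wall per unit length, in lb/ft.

K_a1 = tan²(45°−40.0°/2) = 0.2174; K_a2 = tan²(45°−39.6°/2) = 0.2214.
Layer 1: σ at base = K_a1 γ₁ h₁ = 115.3 psf; P₁ = ½×115.3×4.9 = 282.4.
Layer 2: σ_v at top = γ₁h₁ = 530.2; σ_h top = K_a2×530.2 = 117.4; σ_h base = K_a2×(530.2+114.9×6.4) = 280.2.
P₂ = ½(117.4+280.2)×6.4 = 1272. Total P_a = 282.4+1272 = 1555 lb/ft.

1550 lb/ft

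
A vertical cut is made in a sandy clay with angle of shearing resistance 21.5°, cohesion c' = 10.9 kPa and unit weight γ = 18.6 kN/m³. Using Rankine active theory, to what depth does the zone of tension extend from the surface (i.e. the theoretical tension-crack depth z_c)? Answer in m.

K_a = tan²(45° − 21.5°/2) = 0.4636; √K_a = 0.6809.
The active pressure is zero where K_a γ z = 2c√K_a, so z_c = 2c/(γ√K_a) = 2×10.9/(18.6×0.6809) = 1.721 m.

1.72 m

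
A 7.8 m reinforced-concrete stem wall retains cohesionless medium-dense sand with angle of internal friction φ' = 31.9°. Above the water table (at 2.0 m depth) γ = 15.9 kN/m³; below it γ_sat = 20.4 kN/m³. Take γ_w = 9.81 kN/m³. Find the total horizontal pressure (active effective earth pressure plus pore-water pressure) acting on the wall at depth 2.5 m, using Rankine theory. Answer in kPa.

16.3 kPa

K_a = (1 − sin φ)/(1 + sin φ) = 0.3085.
γ' = 20.4 − 9.81 = 10.59 kN/m³.
Effective vertical stress at 2.5 m: σ'_v = 15.9×2.0 + 10.59×0.500 = 37.09 kPa.
σ'_h = K_a σ'_v = 0.3085 × 37.09 = 11.44 kPa; u = γ_w × 0.500 = 4.905 kPa.
Total σ_h = 11.44 + 4.905 = 16.35 kPa.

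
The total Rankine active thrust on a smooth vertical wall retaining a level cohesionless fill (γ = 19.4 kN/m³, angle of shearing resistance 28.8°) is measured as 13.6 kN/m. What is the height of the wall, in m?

2.00 m

K_a = 0.3498. P_a = ½ K_a γ H² ⇒ H = √(2P_a/(K_a γ)).
H = √(2×13.6/(0.3498×19.4)) = 2.002 m.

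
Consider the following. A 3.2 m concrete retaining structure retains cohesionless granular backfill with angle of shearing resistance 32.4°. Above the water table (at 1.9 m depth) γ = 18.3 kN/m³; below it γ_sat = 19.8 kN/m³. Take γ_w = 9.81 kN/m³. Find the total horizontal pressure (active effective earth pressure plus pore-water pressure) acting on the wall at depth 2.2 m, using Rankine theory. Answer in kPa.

K_a = (1 − sin φ)/(1 + sin φ) = 0.3022.
γ' = 19.8 − 9.81 = 9.990 kN/m³.
Effective vertical stress at 2.2 m: σ'_v = 18.3×1.9 + 9.990×0.300 = 37.77 kPa.
σ'_h = K_a σ'_v = 0.3022 × 37.77 = 11.41 kPa; u = γ_w × 0.300 = 2.943 kPa.
Total σ_h = 11.41 + 2.943 = 14.36 kPa.

14.4 kPa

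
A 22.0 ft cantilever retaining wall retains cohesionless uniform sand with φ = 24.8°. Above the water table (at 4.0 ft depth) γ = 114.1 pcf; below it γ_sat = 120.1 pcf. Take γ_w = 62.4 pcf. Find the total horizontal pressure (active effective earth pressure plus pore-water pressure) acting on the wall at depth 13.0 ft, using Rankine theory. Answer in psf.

961 psf

K_a = (1 − sin φ)/(1 + sin φ) = 0.4090.
γ' = 120.1 − 62.4 = 57.70 pcf.
Effective vertical stress at 13.0 ft: σ'_v = 114.1×4.0 + 57.70×9.00 = 975.7 psf.
σ'_h = K_a σ'_v = 0.4090 × 975.7 = 399.1 psf; u = γ_w × 9.00 = 561.6 psf.
Total σ_h = 399.1 + 561.6 = 960.7 psf.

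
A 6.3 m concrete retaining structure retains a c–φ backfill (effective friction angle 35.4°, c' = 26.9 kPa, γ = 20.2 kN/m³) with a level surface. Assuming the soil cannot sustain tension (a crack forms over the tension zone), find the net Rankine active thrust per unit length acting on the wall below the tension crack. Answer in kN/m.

3.50 kN/m

K_a = 0.2664; √K_a = 0.5161.
Tension-crack depth z_c = 2c/(γ√K_a) = 2×26.9/(20.2×0.5161) = 5.160 m.
σ_a at base = K_a γ H − 2c√K_a = 0.2664×20.2×6.3 − 2×26.9×0.5161 = 6.134 kPa.
P_a = ½ × 6.134 × (H − z_c) = 0.5×6.134×1.140 = 3.496 kN/m.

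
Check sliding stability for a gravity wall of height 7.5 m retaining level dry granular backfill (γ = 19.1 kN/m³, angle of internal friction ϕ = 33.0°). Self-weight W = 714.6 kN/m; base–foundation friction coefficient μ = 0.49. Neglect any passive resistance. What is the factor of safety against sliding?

K_a = tan²(45° − 33.0°/2) = 0.2948.
P_a = ½K_aγH² = 0.5×0.2948×19.1×7.5² = 158.4 kN/m, acting at H/3 = 2.500 m above the base.
FS_sliding = μW / P_a = 0.49×714.6 / 158.4 = 2.211.

2.21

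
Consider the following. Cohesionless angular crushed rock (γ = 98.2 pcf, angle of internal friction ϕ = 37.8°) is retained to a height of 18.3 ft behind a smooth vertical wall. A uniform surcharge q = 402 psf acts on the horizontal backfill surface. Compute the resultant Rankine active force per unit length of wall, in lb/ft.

5710 lb/ft

K_a = tan²(45° − φ/2) = 0.2400.
Soil triangle: ½ K_a γ H² = 0.5×0.2400×98.2×18.3² = 3946 lb/ft.
Surcharge rectangle: K_a q H = 0.2400×402×18.3 = 1766 lb/ft.
Total = 3946 + 1766 = 5712 lb/ft.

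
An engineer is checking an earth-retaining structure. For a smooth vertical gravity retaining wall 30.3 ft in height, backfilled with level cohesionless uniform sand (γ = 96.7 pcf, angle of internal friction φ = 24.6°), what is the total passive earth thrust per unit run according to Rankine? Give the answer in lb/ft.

K_p = tan²(45° + φ/2) = 2.426.
P_p = ½ K_p γ H² = 0.5 × 2.426 × 96.7 × 30.3² = 107700 lb/ft.

108000 lb/ft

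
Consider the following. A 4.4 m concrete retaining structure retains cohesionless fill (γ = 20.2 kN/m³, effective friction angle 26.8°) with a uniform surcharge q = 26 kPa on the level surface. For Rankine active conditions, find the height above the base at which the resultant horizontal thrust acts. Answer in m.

K_a = 0.3785.
Triangular part P₁ = ½K_aγH² = 74.01 at H/3 = 1.467 m; rectangular part P₂ = K_a q H = 43.30 at H/2 = 2.200 m.
ȳ = (P₁·1.467 + P₂·2.200)/(P₁+P₂) = 1.737 m.

1.74 m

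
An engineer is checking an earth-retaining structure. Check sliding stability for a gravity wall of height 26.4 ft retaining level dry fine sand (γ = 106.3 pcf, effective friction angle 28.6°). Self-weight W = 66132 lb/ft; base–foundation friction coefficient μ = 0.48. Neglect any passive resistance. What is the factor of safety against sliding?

2.43

K_a = tan²(45° − 28.6°/2) = 0.3525.
P_a = ½K_aγH² = 0.5×0.3525×106.3×26.4² = 13060 lb/ft, acting at H/3 = 8.800 ft above the base.
FS_sliding = μW / P_a = 0.48×66132 / 13060 = 2.431.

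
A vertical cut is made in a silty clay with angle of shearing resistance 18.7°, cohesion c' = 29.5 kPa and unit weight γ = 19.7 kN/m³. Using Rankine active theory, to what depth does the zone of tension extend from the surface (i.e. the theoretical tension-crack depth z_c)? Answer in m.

K_a = tan²(45° − 18.7°/2) = 0.5144; √K_a = 0.7173.
The active pressure is zero where K_a γ z = 2c√K_a, so z_c = 2c/(γ√K_a) = 2×29.5/(19.7×0.7173) = 4.176 m.

4.18 m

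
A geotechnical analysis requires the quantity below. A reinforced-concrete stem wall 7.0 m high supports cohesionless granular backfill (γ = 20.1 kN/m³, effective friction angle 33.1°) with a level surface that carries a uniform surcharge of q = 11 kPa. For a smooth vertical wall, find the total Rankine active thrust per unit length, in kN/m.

K_a = tan²(45° − φ/2) = 0.2936.
Soil triangle: ½ K_a γ H² = 0.5×0.2936×20.1×7.0² = 144.6 kN/m.
Surcharge rectangle: K_a q H = 0.2936×11×7.0 = 22.61 kN/m.
Total = 144.6 + 22.61 = 167.2 kN/m.

167 kN/m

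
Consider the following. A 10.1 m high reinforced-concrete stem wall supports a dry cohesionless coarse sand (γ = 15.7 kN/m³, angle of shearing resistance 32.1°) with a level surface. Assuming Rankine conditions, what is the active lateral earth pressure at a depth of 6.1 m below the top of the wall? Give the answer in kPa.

29.3 kPa

K_a = (1 − sin φ)/(1 + sin φ) = 0.3060.
σ_h = K_a γ z = 0.3060 × 15.7 × 6.1 = 29.31 kPa.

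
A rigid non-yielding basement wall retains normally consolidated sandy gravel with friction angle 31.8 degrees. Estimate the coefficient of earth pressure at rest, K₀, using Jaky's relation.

0.473

K₀ = 1 − sin φ' = 1 − sin 31.8° = 0.4730.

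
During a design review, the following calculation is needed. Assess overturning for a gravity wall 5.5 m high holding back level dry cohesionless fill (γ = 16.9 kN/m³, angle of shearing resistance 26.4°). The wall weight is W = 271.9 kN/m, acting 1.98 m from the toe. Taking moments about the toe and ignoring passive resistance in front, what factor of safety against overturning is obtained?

K_a = tan²(45° − 26.4°/2) = 0.3844.
P_a = ½K_aγH² = 0.5×0.3844×16.9×5.5² = 98.27 kN/m, acting at H/3 = 1.833 m above the base.
Overturning moment M_o = P_a × H/3 = 98.27 × 1.833 = 180.2.
Resisting moment M_r = W × 1.98 = 271.9 × 1.98 = 538.4.
FS_overturning = M_r/M_o = 538.4/180.2 = 2.988.

2.99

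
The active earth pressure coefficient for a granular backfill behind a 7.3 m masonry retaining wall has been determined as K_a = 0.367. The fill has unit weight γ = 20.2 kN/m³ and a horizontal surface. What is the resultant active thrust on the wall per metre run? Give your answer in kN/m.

P = ½ K_a γ H² = 0.5 × 0.367 × 20.2 × 7.3² = 197.5 kN/m.

198 kN/m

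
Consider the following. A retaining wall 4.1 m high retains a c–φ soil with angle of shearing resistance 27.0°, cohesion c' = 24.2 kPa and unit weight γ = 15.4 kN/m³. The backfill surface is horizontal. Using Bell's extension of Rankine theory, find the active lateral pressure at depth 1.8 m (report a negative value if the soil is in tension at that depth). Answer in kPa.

K_a = (1 − sin φ)/(1 + sin φ) = 0.3755.
σ_a = K_a γ z − 2c√K_a = 0.3755×15.4×1.8 − 2×24.2×0.6128 = -19.25 kPa.

-19.3 kPa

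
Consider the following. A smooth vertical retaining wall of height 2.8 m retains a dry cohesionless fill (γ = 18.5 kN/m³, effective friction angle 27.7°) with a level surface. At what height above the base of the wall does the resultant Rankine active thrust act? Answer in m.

0.933 m

K_a = 0.3653.
The pressure distribution is triangular, so the resultant acts at H/3 above the base = 2.8/3 = 0.9333 m.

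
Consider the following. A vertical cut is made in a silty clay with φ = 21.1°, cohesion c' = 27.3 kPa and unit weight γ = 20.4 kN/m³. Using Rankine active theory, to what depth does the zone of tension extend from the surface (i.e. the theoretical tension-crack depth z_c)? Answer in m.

3.90 m

K_a = tan²(45° − 21.1°/2) = 0.4706; √K_a = 0.6860.
The active pressure is zero where K_a γ z = 2c√K_a, so z_c = 2c/(γ√K_a) = 2×27.3/(20.4×0.6860) = 3.902 m.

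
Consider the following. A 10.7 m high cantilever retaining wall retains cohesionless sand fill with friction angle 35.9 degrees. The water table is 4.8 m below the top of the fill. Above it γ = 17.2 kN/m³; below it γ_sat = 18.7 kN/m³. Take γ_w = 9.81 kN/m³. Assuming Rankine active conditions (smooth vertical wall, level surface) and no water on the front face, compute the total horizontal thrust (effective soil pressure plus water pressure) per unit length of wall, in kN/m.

K_a = tan²(45° − φ/2) = 0.2607.
γ' = 18.7 − 9.81 = 8.890 kN/m³. Depth below WT = 5.9 m.
σ'_h at WT = K_a γ d_w = 21.53 kPa; at base = 21.53 + K_a γ' × 5.9 = 35.20 kPa.
P₁ (0–4.8 m) = ½×21.53×4.8 = 51.66. P₂ (4.8–10.7 m) = ½(21.53+35.20)×5.9 = 167.4.
P_w = ½ γ_w h₂² = 0.5×9.81×5.9² = 170.7. Total = 51.66+167.4+170.7 = 389.8 kN/m.

390 kN/m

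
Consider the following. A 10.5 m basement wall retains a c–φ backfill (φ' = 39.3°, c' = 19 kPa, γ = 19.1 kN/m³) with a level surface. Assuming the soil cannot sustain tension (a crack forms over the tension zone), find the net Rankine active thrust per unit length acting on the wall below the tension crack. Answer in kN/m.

K_a = 0.2245; √K_a = 0.4738.
Tension-crack depth z_c = 2c/(γ√K_a) = 2×19/(19.1×0.4738) = 4.199 m.
σ_a at base = K_a γ H − 2c√K_a = 0.2245×19.1×10.5 − 2×19×0.4738 = 27.01 kPa.
P_a = ½ × 27.01 × (H − z_c) = 0.5×27.01×6.301 = 85.09 kN/m.

85.1 kN/m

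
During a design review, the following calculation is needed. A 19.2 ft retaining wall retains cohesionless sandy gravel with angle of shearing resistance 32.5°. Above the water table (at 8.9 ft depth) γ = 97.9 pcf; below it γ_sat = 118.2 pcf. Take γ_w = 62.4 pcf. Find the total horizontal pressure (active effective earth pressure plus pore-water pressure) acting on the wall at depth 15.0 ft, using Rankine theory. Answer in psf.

K_a = (1 − sin φ)/(1 + sin φ) = 0.3010.
γ' = 118.2 − 62.4 = 55.80 pcf.
Effective vertical stress at 15.0 ft: σ'_v = 97.9×8.9 + 55.80×6.10 = 1212 psf.
σ'_h = K_a σ'_v = 0.3010 × 1212 = 364.7 psf; u = γ_w × 6.10 = 380.6 psf.
Total σ_h = 364.7 + 380.6 = 745.3 psf.

745 psf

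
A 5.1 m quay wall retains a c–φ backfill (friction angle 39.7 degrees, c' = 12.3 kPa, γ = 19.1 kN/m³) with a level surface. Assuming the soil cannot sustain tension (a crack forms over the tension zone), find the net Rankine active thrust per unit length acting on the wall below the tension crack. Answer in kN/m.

11.7 kN/m

K_a = 0.2204; √K_a = 0.4695.
Tension-crack depth z_c = 2c/(γ√K_a) = 2×12.3/(19.1×0.4695) = 2.743 m.
σ_a at base = K_a γ H − 2c√K_a = 0.2204×19.1×5.1 − 2×12.3×0.4695 = 9.922 kPa.
P_a = ½ × 9.922 × (H − z_c) = 0.5×9.922×2.357 = 11.69 kN/m.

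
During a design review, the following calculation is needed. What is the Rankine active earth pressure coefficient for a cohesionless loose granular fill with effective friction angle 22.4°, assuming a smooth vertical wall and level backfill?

0.448

K_a = (1 − sin φ)/(1 + sin φ) = (1 − sin 22.4°)/(1 + sin 22.4°) = 0.4482.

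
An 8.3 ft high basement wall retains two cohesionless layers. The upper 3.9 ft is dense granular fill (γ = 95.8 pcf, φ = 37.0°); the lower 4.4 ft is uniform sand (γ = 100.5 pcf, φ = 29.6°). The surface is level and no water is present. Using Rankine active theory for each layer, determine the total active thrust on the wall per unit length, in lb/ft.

K_a1 = tan²(45°−37.0°/2) = 0.2486; K_a2 = tan²(45°−29.6°/2) = 0.3387.
Layer 1: σ at base = K_a1 γ₁ h₁ = 92.88 psf; P₁ = ½×92.88×3.9 = 181.1.
Layer 2: σ_v at top = γ₁h₁ = 373.6; σ_h top = K_a2×373.6 = 126.6; σ_h base = K_a2×(373.6+100.5×4.4) = 276.4.
P₂ = ½(126.6+276.4)×4.4 = 886.4. Total P_a = 181.1+886.4 = 1068 lb/ft.

1070 lb/ft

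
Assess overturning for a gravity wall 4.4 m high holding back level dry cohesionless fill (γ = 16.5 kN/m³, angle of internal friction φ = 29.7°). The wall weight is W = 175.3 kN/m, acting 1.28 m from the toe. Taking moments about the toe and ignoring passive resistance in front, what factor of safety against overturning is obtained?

K_a = tan²(45° − 29.7°/2) = 0.3374.
P_a = ½K_aγH² = 0.5×0.3374×16.5×4.4² = 53.89 kN/m, acting at H/3 = 1.467 m above the base.
Overturning moment M_o = P_a × H/3 = 53.89 × 1.467 = 79.03.
Resisting moment M_r = W × 1.28 = 175.3 × 1.28 = 224.4.
FS_overturning = M_r/M_o = 224.4/79.03 = 2.839.

2.84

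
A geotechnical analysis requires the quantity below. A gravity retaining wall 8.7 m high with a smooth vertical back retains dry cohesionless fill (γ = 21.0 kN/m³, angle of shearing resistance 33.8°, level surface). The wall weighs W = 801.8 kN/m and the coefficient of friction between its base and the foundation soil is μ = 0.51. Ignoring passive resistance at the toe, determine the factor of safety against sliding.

1.80

K_a = tan²(45° − 33.8°/2) = 0.2851.
P_a = ½K_aγH² = 0.5×0.2851×21.0×8.7² = 226.6 kN/m, acting at H/3 = 2.900 m above the base.
FS_sliding = μW / P_a = 0.51×801.8 / 226.6 = 1.805.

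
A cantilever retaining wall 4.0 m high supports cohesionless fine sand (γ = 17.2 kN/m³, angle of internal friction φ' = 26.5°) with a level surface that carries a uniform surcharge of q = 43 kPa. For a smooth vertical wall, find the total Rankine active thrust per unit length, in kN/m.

K_a = tan²(45° − φ/2) = 0.3829.
Soil triangle: ½ K_a γ H² = 0.5×0.3829×17.2×4.0² = 52.69 kN/m.
Surcharge rectangle: K_a q H = 0.3829×43×4.0 = 65.87 kN/m.
Total = 52.69 + 65.87 = 118.6 kN/m.

119 kN/m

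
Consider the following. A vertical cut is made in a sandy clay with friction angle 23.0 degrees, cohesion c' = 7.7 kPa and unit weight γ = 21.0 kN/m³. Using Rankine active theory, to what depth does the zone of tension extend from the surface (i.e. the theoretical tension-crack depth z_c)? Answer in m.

1.11 m

K_a = tan²(45° − 23.0°/2) = 0.4381; √K_a = 0.6619.
The active pressure is zero where K_a γ z = 2c√K_a, so z_c = 2c/(γ√K_a) = 2×7.7/(21.0×0.6619) = 1.108 m.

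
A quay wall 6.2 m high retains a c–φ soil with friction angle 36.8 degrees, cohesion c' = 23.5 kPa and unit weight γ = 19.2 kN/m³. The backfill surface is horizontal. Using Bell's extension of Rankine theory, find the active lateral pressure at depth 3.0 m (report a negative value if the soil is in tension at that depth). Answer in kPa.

K_a = (1 − sin φ)/(1 + sin φ) = 0.2508.
σ_a = K_a γ z − 2c√K_a = 0.2508×19.2×3.0 − 2×23.5×0.5008 = -9.092 kPa.

-9.09 kPa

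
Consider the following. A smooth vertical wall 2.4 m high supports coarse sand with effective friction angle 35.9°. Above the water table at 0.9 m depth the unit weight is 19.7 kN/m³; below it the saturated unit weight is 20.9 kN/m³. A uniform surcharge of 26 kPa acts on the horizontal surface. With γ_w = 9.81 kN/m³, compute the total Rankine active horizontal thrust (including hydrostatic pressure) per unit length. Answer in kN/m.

39.6 kN/m

K_a = tan²(45° − φ/2) = 0.2607.
γ' = 20.9 − 9.81 = 11.09 kN/m³. h₂ = H − d_w = 1.5 m.
σ'_h: at surface K_a·q = 6.779; at WT K_a(q+γd_w) = 11.40; at base K_a(q+γd_w+γ'h₂) = 15.74 kPa.
P₁ = ½(6.779+11.40)×0.9 = 8.182; P₂ = ½(11.40+15.74)×1.5 = 20.36; P_w = ½γ_w h₂² = 11.04.
Total = 8.182+20.36+11.04 = 39.57 kN/m.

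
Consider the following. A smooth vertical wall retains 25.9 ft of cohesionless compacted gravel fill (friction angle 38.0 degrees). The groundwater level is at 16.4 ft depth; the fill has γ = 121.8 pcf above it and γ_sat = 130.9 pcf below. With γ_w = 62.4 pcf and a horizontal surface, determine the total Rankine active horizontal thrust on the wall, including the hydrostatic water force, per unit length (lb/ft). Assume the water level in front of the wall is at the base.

12000 lb/ft

K_a = tan²(45° − φ/2) = 0.2379.
γ' = 130.9 − 62.4 = 68.50 pcf. Depth below WT = 9.5 ft.
σ'_h at WT = K_a γ d_w = 475.2 psf; at base = 475.2 + K_a γ' × 9.5 = 630.0 psf.
P₁ (0–16.4 ft) = ½×475.2×16.4 = 3896. P₂ (16.4–25.9 ft) = ½(475.2+630.0)×9.5 = 5249.
P_w = ½ γ_w h₂² = 0.5×62.4×9.5² = 2816. Total = 3896+5249+2816 = 11960 lb/ft.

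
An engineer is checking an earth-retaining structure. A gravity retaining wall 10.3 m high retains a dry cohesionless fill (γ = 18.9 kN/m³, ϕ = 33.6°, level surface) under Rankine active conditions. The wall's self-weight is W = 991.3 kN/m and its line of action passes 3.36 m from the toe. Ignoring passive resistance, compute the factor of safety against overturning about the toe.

3.37

K_a = tan²(45° − 33.6°/2) = 0.2875.
P_a = ½K_aγH² = 0.5×0.2875×18.9×10.3² = 288.2 kN/m, acting at H/3 = 3.433 m above the base.
Overturning moment M_o = P_a × H/3 = 288.2 × 3.433 = 989.6.
Resisting moment M_r = W × 3.36 = 991.3 × 3.36 = 3331.
FS_overturning = M_r/M_o = 3331/989.6 = 3.366.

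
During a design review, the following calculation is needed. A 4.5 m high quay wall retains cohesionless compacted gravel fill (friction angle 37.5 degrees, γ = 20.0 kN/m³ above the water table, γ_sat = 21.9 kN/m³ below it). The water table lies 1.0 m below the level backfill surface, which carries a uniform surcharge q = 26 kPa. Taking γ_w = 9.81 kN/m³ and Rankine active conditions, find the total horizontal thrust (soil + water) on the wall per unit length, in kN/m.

K_a = tan²(45° − φ/2) = 0.2432.
γ' = 21.9 − 9.81 = 12.09 kN/m³. h₂ = H − d_w = 3.5 m.
σ'_h: at surface K_a·q = 6.323; at WT K_a(q+γd_w) = 11.19; at base K_a(q+γd_w+γ'h₂) = 21.48 kPa.
P₁ = ½(6.323+11.19)×1.0 = 8.755; P₂ = ½(11.19+21.48)×3.5 = 57.16; P_w = ½γ_w h₂² = 60.09.
Total = 8.755+57.16+60.09 = 126.0 kN/m.

126 kN/m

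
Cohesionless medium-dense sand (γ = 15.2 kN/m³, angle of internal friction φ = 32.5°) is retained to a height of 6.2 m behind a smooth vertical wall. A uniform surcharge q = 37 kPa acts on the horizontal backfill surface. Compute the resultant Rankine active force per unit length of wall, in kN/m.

157 kN/m

K_a = tan²(45° − φ/2) = 0.3010.
Soil triangle: ½ K_a γ H² = 0.5×0.3010×15.2×6.2² = 87.93 kN/m.
Surcharge rectangle: K_a q H = 0.3010×37×6.2 = 69.05 kN/m.
Total = 87.93 + 69.05 = 157.0 kN/m.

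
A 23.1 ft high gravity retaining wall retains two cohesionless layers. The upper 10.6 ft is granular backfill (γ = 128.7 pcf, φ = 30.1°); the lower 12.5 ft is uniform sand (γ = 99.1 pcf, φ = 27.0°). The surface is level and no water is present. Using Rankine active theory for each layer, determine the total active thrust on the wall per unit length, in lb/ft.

11700 lb/ft

K_a1 = tan²(45°−30.1°/2) = 0.3320; K_a2 = tan²(45°−27.0°/2) = 0.3755.
Layer 1: σ at base = K_a1 γ₁ h₁ = 452.9 psf; P₁ = ½×452.9×10.6 = 2400.
Layer 2: σ_v at top = γ₁h₁ = 1364; σ_h top = K_a2×1364 = 512.3; σ_h base = K_a2×(1364+99.1×12.5) = 977.5.
P₂ = ½(512.3+977.5)×12.5 = 9311. Total P_a = 2400+9311 = 11710 lb/ft.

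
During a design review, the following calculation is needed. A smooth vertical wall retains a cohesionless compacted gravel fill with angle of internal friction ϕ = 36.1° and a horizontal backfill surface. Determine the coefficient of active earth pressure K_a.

0.258

K_a = (1 − sin φ)/(1 + sin φ) = (1 − sin 36.1°)/(1 + sin 36.1°) = 0.2585.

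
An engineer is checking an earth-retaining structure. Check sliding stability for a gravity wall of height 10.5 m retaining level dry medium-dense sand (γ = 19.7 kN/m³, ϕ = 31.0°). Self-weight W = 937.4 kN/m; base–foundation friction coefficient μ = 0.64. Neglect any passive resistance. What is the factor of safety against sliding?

K_a = tan²(45° − 31.0°/2) = 0.3201.
P_a = ½K_aγH² = 0.5×0.3201×19.7×10.5² = 347.6 kN/m, acting at H/3 = 3.500 m above the base.
FS_sliding = μW / P_a = 0.64×937.4 / 347.6 = 1.726.

1.73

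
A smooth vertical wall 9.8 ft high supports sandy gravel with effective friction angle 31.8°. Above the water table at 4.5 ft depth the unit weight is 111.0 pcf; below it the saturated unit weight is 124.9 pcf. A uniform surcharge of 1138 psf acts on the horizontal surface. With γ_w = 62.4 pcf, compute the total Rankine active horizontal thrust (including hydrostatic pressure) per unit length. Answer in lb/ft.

5770 lb/ft

K_a = tan²(45° − φ/2) = 0.3098.
γ' = 124.9 − 62.4 = 62.50 pcf. h₂ = H − d_w = 5.3 ft.
σ'_h: at surface K_a·q = 352.5; at WT K_a(q+γd_w) = 507.3; at base K_a(q+γd_w+γ'h₂) = 609.9 psf.
P₁ = ½(352.5+507.3)×4.5 = 1935; P₂ = ½(507.3+609.9)×5.3 = 2961; P_w = ½γ_w h₂² = 876.4.
Total = 1935+2961+876.4 = 5772 lb/ft.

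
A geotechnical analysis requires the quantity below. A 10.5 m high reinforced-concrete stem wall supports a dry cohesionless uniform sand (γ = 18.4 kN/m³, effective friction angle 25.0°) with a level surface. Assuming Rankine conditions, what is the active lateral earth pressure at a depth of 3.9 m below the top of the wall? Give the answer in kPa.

29.1 kPa

K_a = (1 − sin φ)/(1 + sin φ) = 0.4059.
σ_h = K_a γ z = 0.4059 × 18.4 × 3.9 = 29.12 kPa.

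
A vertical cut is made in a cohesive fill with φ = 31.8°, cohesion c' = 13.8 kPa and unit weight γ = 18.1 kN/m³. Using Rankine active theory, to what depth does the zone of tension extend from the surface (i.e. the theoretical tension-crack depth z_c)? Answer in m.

K_a = tan²(45° − 31.8°/2) = 0.3098; √K_a = 0.5566.
The active pressure is zero where K_a γ z = 2c√K_a, so z_c = 2c/(γ√K_a) = 2×13.8/(18.1×0.5566) = 2.740 m.

2.74 m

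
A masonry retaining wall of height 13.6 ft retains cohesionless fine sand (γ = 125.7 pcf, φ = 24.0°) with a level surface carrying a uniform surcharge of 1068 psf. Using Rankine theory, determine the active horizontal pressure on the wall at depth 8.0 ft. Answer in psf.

874 psf

K_a = (1 − sin φ)/(1 + sin φ) = 0.4217.
σ_v = γz + q = 125.7 × 8.0 + 1068 = 2074 psf.
σ_h = K_a σ_v = 0.4217 × 2074 = 874.5 psf.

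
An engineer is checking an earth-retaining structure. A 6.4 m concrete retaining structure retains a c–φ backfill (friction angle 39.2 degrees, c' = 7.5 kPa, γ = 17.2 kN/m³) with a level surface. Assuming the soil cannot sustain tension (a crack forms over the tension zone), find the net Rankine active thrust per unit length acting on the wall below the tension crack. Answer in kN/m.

K_a = 0.2255; √K_a = 0.4748.
Tension-crack depth z_c = 2c/(γ√K_a) = 2×7.5/(17.2×0.4748) = 1.837 m.
σ_a at base = K_a γ H − 2c√K_a = 0.2255×17.2×6.4 − 2×7.5×0.4748 = 17.70 kPa.
P_a = ½ × 17.70 × (H − z_c) = 0.5×17.70×4.563 = 40.38 kN/m.

40.4 kN/m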